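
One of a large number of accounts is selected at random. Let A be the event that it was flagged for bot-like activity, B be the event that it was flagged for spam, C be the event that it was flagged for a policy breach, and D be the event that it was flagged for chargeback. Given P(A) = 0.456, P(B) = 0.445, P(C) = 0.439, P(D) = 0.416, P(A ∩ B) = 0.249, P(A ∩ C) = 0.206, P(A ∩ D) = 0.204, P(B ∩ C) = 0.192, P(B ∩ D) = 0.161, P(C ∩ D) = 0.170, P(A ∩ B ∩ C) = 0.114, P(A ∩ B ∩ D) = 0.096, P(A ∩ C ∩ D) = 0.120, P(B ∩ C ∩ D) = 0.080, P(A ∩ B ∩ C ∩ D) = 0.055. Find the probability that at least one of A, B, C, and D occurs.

Apply inclusion-exclusion:
P(A ∪ B ∪ C ∪ D) = 0.456 + 0.445 + 0.439 + 0.416 − 0.249 − 0.206 − 0.204 − 0.192 − 0.161 − 0.170 + 0.114 + 0.096 + 0.120 + 0.080 − 0.055 = 0.929

0.929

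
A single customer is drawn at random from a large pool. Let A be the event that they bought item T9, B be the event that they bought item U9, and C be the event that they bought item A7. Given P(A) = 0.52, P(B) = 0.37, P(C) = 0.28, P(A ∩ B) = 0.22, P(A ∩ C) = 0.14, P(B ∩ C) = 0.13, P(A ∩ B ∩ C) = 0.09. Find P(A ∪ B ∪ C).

0.77

P(A ∪ B ∪ C) = 0.52 + 0.37 + 0.28 − 0.22 − 0.14 − 0.13 + 0.09 = 0.77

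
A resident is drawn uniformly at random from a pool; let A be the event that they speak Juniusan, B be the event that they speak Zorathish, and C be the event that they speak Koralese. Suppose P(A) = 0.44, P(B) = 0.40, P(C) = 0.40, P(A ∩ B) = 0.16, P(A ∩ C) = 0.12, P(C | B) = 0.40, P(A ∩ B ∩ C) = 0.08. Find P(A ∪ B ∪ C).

0.88

P(B ∩ C) = P(B)·P(C|B) = 0.40 × 0.40 = 0.16
By inclusion–exclusion:
P(A ∪ B ∪ C) = 0.44 + 0.40 + 0.40 − 0.16 − 0.12 − 0.16 + 0.08 = 0.88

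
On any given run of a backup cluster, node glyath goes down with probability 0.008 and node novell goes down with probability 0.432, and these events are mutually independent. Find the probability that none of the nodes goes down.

P(none) = (1 − 0.008) × (1 − 0.432) = 0.992 × 0.568 = 0.563456

0.563456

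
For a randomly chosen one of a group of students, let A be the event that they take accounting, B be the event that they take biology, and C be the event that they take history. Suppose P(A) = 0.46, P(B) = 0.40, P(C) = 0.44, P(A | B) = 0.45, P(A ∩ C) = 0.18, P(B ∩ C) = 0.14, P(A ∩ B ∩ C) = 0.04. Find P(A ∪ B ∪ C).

0.84

P(A ∩ B) = P(B)·P(A|B) = 0.40 × 0.45 = 0.18
P(A ∪ B ∪ C) = 0.46 + 0.40 + 0.44 − 0.18 − 0.18 − 0.14 + 0.04 = 0.84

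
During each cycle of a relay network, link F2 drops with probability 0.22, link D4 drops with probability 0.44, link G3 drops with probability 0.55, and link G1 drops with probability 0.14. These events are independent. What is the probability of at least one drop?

0.8309584

Since the events are independent, P(none) is the product of the individual non-occurrence probabilities.
P(none) = (1 − 0.22) × (1 − 0.44) × (1 − 0.55) × (1 − 0.14) = 0.78 × 0.56 × 0.45 × 0.86 = 0.1690416
P(at least one) = 1 − 0.1690416 = 0.8309584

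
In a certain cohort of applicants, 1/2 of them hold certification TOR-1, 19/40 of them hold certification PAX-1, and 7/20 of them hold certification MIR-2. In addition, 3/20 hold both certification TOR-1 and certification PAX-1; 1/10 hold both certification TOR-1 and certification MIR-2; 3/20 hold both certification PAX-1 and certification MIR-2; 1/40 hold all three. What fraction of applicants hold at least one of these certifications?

19/20

By inclusion-exclusion,
P(union) = 1/2 + 19/40 + 7/20 − 3/20 − 1/10 − 3/20 + 1/40 = 19/20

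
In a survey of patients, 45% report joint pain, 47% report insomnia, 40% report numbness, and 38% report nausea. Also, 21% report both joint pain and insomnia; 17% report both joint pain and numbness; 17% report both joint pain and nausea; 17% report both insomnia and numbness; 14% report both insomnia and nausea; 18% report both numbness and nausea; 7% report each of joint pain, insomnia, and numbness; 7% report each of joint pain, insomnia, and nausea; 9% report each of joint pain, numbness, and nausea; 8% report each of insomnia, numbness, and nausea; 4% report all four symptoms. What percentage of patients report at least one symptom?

93%

Inclusion–exclusion gives
P(union) = 45 + 47 + 40 + 38 − 21 − 17 − 17 − 17 − 14 − 18 + 7 + 7 + 9 + 8 − 4 = 93%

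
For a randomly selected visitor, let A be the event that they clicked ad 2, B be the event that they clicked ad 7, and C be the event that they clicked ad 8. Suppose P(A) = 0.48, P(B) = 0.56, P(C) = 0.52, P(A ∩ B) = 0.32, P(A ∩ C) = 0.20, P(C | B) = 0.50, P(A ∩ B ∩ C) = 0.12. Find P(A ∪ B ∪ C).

0.88

P(B ∩ C) = P(B)·P(C|B) = 0.56 × 0.50 = 0.28
By inclusion–exclusion:
P(A ∪ B ∪ C) = 0.48 + 0.56 + 0.52 − 0.32 − 0.20 − 0.28 + 0.12 = 0.88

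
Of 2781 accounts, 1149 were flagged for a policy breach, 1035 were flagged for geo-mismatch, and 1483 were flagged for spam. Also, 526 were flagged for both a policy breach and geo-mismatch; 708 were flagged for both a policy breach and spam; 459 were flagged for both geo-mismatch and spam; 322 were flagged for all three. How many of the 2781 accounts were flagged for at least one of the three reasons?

2296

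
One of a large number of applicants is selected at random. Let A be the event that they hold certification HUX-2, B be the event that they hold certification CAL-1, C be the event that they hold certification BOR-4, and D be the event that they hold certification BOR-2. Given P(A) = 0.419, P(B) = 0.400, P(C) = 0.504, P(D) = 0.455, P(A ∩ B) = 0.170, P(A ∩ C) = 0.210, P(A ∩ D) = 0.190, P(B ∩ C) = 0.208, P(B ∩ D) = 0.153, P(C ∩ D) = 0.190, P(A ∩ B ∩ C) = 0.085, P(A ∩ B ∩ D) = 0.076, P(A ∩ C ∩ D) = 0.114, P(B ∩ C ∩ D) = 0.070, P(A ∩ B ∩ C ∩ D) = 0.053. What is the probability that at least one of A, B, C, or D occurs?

0.949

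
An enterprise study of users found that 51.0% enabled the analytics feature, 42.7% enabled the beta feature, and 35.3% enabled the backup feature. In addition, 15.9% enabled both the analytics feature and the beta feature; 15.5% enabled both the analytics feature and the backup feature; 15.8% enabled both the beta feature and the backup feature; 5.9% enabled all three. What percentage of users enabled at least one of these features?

Apply inclusion-exclusion:
P(≥1) = 51.0 + 42.7 + 35.3 − 15.9 − 15.5 − 15.8 + 5.9 = 87.7%

87.7%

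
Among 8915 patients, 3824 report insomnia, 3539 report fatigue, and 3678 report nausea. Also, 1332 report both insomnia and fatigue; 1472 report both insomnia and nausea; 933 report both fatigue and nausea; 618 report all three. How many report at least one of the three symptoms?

By inclusion-exclusion,
N(≥1) = 3824 + 3539 + 3678 − 1332 − 1472 − 933 + 618 = 7922

7922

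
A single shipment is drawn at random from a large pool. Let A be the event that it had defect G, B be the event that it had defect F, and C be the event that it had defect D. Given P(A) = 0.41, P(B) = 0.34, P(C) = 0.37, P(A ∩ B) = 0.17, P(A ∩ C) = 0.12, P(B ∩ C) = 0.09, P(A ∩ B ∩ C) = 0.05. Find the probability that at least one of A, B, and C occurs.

0.79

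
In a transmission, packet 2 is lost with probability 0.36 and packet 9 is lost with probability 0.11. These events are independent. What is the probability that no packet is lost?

0.5696

P(none) = (1 − 0.36) × (1 − 0.11) = 0.64 × 0.89 = 0.5696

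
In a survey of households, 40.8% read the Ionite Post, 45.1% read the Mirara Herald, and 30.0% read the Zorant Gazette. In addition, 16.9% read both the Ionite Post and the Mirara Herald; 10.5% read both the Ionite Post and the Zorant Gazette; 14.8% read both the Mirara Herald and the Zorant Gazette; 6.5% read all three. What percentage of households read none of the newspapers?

19.8%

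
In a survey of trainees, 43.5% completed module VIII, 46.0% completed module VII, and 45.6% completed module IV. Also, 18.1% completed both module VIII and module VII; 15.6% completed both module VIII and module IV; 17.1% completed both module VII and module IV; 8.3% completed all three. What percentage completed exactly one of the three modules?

By inclusion–exclusion (exactly-one form):
P(exactly one) = 43.5 + 46.0 + 45.6 − 2·18.1 − 2·15.6 − 2·17.1 + 3·8.3 = 58.4%

58.4%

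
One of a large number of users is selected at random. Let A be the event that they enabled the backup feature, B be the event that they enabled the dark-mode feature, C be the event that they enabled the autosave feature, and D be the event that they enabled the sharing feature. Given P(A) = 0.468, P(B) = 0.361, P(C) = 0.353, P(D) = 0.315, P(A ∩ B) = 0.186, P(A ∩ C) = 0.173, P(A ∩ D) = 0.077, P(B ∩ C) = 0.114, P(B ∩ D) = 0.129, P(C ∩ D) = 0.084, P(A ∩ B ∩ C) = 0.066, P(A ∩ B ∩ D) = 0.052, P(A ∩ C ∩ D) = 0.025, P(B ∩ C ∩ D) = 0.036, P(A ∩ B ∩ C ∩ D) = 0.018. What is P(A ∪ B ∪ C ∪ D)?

0.895

P(A ∪ B ∪ C ∪ D) = 0.468 + 0.361 + 0.353 + 0.315 − 0.186 − 0.173 − 0.077 − 0.114 − 0.129 − 0.084 + 0.066 + 0.052 + 0.025 + 0.036 − 0.018 = 0.895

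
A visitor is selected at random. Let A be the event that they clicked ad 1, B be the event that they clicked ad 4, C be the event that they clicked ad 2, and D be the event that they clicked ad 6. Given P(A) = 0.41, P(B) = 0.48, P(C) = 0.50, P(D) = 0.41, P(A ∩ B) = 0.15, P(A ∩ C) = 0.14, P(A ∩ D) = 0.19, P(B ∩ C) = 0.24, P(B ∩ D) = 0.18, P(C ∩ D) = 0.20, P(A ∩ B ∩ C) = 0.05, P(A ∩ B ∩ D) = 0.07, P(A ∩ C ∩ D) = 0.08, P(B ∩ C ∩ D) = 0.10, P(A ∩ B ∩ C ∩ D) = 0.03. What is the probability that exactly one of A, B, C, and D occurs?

P(exactly one) = 0.41 + 0.48 + 0.50 + 0.41 − 2·0.15 − 2·0.14 − 2·0.19 − 2·0.24 − 2·0.18 − 2·0.20 + 3·0.05 + 3·0.07 + 3·0.08 + 3·0.10 − 4·0.03 = 0.38

0.38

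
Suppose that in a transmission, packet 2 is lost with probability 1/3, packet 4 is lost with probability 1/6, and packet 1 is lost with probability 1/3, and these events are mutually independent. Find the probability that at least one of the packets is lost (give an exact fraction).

17/27

Since the events are independent, P(none) is the product of the individual non-occurrence probabilities.
P(none) = (1 − 1/3) × (1 − 1/6) × (1 − 1/3) = 2/3 × 5/6 × 2/3 = 10/27
P(at least one) = 1 − 10/27 = 17/27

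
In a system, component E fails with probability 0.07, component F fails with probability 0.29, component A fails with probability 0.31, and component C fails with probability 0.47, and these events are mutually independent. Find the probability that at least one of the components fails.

P(none) = (1 − 0.07) × (1 − 0.29) × (1 − 0.31) × (1 − 0.47) = 0.93 × 0.71 × 0.69 × 0.53 = 0.24147171
P(at least one) = 1 − 0.24147171 = 0.75852829

0.75852829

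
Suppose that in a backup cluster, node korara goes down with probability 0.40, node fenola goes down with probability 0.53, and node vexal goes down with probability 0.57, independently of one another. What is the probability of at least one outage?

0.87874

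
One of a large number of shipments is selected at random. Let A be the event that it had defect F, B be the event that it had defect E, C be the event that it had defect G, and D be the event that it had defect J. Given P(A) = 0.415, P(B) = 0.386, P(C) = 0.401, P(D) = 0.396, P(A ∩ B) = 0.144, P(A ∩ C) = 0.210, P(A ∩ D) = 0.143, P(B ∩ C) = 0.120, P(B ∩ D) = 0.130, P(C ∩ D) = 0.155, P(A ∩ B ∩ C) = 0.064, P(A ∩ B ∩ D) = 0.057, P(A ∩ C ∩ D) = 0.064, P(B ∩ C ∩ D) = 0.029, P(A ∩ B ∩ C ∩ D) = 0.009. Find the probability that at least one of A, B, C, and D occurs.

0.901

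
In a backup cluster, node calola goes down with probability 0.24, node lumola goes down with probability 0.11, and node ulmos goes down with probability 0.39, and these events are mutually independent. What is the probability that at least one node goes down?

0.587396

P(none) = (1 − 0.24) × (1 − 0.11) × (1 − 0.39) = 0.76 × 0.89 × 0.61 = 0.412604
P(at least one) = 1 − 0.412604 = 0.587396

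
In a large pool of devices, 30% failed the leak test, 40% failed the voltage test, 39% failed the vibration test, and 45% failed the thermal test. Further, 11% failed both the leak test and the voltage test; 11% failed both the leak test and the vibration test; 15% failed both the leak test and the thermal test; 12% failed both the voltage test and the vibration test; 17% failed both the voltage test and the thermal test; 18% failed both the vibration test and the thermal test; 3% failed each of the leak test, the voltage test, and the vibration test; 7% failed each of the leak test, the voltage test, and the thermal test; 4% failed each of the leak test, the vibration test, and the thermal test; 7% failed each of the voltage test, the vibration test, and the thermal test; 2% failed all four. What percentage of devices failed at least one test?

P(at least one) = 30 + 40 + 39 + 45 − 11 − 11 − 15 − 12 − 17 − 18 + 3 + 7 + 4 + 7 − 2 = 89%

89%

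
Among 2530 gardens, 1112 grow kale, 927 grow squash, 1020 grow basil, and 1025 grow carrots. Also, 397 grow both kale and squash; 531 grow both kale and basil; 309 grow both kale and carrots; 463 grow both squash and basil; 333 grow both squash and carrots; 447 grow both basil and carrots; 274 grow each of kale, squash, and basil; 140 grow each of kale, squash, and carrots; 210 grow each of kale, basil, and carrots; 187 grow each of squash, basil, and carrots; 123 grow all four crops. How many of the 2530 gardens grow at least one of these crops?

Apply inclusion-exclusion:
N(≥1) = 1112 + 927 + 1020 + 1025 − 397 − 531 − 309 − 463 − 333 − 447 + 274 + 140 + 210 + 187 − 123 = 2292

2292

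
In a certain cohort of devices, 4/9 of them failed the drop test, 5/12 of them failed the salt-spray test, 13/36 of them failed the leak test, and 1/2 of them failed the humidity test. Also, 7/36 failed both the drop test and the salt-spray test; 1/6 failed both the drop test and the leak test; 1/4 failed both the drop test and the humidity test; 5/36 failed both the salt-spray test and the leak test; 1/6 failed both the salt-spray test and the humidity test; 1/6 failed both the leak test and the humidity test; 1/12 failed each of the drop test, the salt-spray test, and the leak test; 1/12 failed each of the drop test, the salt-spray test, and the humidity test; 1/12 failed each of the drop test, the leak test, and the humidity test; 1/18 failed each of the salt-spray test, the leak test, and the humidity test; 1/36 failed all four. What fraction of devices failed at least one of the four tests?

11/12

P(at least one) = 4/9 + 5/12 + 13/36 + 1/2 − 7/36 − 1/6 − 1/4 − 5/36 − 1/6 − 1/6 + 1/12 + 1/12 + 1/12 + 1/18 − 1/36 = 11/12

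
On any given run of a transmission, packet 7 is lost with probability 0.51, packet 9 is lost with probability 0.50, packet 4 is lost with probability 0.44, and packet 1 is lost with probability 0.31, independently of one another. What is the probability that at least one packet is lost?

0.905332

P(none) = (1 − 0.51) × (1 − 0.50) × (1 − 0.44) × (1 − 0.31) = 0.49 × 0.50 × 0.56 × 0.69 = 0.094668
P(at least one) = 1 − 0.094668 = 0.905332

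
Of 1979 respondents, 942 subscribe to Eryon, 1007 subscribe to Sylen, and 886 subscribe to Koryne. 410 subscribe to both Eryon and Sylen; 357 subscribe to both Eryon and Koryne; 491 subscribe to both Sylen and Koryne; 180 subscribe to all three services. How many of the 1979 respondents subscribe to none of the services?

222

|at least one| = 942 + 1007 + 886 − 410 − 357 − 491 + 180 = 1757
None: 1979 − 1757 = 222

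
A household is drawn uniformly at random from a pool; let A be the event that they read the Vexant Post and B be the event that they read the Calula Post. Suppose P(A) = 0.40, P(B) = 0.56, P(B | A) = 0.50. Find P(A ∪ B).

P(A ∩ B) = P(A)·P(B|A) = 0.40 × 0.50 = 0.20
P(A ∪ B) = 0.40 + 0.56 − 0.20 = 0.76

0.76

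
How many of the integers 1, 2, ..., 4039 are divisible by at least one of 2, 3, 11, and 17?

2887

Inclusion–exclusion gives
2019 + 1346 + 367 + 237 − 673 − 183 − 118 − 122 − 79 − 21 + 61 + 39 + 10 + 7 − 3 = 2887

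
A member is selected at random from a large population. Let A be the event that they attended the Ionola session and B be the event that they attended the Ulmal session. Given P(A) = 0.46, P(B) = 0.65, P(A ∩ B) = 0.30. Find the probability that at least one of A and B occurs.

0.81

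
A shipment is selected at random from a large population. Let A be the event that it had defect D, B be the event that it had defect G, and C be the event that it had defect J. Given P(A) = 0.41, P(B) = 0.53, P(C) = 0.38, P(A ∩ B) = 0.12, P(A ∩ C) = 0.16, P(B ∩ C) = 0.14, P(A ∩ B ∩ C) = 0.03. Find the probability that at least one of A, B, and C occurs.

By inclusion–exclusion:
P(A ∪ B ∪ C) = 0.41 + 0.53 + 0.38 − 0.12 − 0.16 − 0.14 + 0.03 = 0.93

0.93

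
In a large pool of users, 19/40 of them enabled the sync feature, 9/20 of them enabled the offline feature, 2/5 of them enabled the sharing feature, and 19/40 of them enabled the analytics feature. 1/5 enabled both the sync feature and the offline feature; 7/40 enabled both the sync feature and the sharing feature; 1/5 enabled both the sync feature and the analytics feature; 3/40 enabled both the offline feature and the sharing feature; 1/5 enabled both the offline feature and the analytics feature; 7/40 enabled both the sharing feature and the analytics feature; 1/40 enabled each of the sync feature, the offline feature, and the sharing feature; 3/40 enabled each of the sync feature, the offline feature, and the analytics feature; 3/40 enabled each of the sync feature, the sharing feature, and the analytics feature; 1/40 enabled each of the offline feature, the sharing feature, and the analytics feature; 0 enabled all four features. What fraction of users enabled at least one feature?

P(union) = 19/40 + 9/20 + 2/5 + 19/40 − 1/5 − 7/40 − 1/5 − 3/40 − 1/5 − 7/40 + 1/40 + 3/40 + 3/40 + 1/40 − 0 = 39/40

39/40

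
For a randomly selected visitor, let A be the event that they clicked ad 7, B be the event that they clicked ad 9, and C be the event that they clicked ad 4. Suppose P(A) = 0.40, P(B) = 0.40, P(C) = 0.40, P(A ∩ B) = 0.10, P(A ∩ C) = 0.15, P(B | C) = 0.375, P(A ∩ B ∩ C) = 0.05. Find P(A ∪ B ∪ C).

P(B ∩ C) = P(C)·P(B|C) = 0.40 × 0.375 = 0.15
By inclusion–exclusion:
P(A ∪ B ∪ C) = 0.40 + 0.40 + 0.40 − 0.10 − 0.15 − 0.15 + 0.05 = 0.85

0.85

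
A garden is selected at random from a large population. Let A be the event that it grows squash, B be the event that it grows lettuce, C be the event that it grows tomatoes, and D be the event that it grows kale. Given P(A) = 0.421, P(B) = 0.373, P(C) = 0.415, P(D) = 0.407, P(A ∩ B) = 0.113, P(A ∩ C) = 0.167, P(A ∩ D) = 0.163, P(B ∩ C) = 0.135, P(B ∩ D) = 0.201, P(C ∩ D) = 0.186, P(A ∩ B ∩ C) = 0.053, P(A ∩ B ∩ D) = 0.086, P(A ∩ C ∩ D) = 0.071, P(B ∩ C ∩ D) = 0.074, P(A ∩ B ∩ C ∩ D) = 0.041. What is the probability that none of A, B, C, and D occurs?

0.106

By inclusion-exclusion,
P(A ∪ B ∪ C ∪ D) = 0.421 + 0.373 + 0.415 + 0.407 − 0.113 − 0.167 − 0.163 − 0.135 − 0.201 − 0.186 + 0.053 + 0.086 + 0.071 + 0.074 − 0.041 = 0.894
P(none) = 1 − 0.894 = 0.106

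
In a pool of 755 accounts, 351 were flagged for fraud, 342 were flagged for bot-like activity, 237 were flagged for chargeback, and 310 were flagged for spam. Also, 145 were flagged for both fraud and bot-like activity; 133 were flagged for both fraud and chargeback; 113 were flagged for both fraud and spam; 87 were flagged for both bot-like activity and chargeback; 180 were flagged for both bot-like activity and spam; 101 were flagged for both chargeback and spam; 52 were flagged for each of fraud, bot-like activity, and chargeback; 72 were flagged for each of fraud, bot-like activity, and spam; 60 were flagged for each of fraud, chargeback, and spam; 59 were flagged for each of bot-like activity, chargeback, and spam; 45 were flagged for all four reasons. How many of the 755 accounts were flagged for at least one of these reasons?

679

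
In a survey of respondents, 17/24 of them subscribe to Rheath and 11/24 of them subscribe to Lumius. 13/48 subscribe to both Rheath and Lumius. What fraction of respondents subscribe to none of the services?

By inclusion-exclusion,
P(≥1) = 17/24 + 11/24 − 13/48 = 43/48
P(none) = 1 − 43/48 = 5/48

5/48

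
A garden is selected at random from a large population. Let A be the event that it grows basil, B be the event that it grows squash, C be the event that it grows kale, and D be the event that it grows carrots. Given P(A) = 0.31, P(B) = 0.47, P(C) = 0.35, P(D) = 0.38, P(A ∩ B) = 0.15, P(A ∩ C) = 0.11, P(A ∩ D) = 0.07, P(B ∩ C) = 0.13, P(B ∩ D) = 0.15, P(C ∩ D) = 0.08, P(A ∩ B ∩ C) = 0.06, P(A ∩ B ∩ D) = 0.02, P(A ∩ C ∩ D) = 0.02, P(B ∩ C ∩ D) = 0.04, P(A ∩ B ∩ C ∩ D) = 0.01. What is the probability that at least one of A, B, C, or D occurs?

By inclusion-exclusion,
P(A ∪ B ∪ C ∪ D) = 0.31 + 0.47 + 0.35 + 0.38 − 0.15 − 0.11 − 0.07 − 0.13 − 0.15 − 0.08 + 0.06 + 0.02 + 0.02 + 0.04 − 0.01 = 0.95

0.95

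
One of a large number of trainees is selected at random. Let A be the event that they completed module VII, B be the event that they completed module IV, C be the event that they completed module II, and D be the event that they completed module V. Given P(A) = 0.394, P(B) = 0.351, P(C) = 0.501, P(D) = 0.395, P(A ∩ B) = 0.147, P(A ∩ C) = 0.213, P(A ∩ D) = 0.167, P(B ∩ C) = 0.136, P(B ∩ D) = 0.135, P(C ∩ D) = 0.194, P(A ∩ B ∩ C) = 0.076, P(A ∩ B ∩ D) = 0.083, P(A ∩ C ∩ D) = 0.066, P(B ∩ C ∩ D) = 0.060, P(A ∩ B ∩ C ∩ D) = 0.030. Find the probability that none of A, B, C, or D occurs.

0.096

Using inclusion–exclusion:
P(A ∪ B ∪ C ∪ D) = 0.394 + 0.351 + 0.501 + 0.395 − 0.147 − 0.213 − 0.167 − 0.136 − 0.135 − 0.194 + 0.076 + 0.083 + 0.066 + 0.060 − 0.030 = 0.904
P(none) = 1 − 0.904 = 0.096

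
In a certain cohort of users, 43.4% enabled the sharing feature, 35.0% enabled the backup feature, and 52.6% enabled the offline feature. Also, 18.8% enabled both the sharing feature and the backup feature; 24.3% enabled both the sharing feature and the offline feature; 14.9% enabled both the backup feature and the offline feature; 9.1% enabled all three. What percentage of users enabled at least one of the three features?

Using inclusion–exclusion:
P(union) = 43.4 + 35.0 + 52.6 − 18.8 − 24.3 − 14.9 + 9.1 = 82.1%

82.1%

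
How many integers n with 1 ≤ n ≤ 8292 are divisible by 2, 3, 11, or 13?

5973

Using inclusion–exclusion:
⌊8292/2⌋ + ⌊8292/3⌋ + ⌊8292/11⌋ + ⌊8292/13⌋ − ⌊8292/6⌋ − ⌊8292/22⌋ − ⌊8292/26⌋ − ⌊8292/33⌋ − ⌊8292/39⌋ − ⌊8292/143⌋ + ⌊8292/66⌋ + ⌊8292/78⌋ + ⌊8292/286⌋ + ⌊8292/429⌋ − ⌊8292/858⌋ = 4146 + 2764 + 753 + 637 − 1382 − 376 − 318 − 251 − 212 − 57 + 125 + 106 + 28 + 19 − 9 = 5973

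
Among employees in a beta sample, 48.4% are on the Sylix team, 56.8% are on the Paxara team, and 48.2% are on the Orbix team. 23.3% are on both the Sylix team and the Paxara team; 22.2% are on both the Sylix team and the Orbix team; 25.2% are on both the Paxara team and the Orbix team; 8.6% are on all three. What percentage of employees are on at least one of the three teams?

91.3%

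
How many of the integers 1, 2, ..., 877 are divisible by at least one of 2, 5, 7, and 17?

594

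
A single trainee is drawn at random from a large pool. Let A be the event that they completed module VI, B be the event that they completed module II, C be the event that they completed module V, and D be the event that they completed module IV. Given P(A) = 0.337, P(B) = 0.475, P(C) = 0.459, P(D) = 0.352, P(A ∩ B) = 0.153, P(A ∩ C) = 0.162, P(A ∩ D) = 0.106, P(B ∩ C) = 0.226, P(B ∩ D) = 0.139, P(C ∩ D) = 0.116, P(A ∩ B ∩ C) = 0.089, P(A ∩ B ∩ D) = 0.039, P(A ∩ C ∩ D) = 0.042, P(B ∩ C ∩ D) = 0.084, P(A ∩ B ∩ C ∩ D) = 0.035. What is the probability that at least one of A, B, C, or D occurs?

0.940

By inclusion–exclusion:
P(A ∪ B ∪ C ∪ D) = 0.337 + 0.475 + 0.459 + 0.352 − 0.153 − 0.162 − 0.106 − 0.226 − 0.139 − 0.116 + 0.089 + 0.039 + 0.042 + 0.084 − 0.035 = 0.940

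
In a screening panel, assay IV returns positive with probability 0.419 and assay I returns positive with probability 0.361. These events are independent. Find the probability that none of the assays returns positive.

P(none) = (1 − 0.419) × (1 − 0.361) = 0.581 × 0.639 = 0.371259

0.371259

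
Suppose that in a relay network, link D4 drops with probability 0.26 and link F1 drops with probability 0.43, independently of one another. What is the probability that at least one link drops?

Independence gives P(none) = ∏(1 − pᵢ).
P(none) = (1 − 0.26) × (1 − 0.43) = 0.74 × 0.57 = 0.4218
P(at least one) = 1 − 0.4218 = 0.5782

0.5782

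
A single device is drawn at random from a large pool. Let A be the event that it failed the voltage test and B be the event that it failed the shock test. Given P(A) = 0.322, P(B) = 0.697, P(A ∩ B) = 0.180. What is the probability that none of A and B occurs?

0.161

P(A ∪ B) = 0.322 + 0.697 − 0.180 = 0.839
P(none) = 1 − 0.839 = 0.161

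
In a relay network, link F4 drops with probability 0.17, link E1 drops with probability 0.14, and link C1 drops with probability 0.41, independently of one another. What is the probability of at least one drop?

0.578858

Independence gives P(none) = ∏(1 − pᵢ).
P(none) = (1 − 0.17) × (1 − 0.14) × (1 − 0.41) = 0.83 × 0.86 × 0.59 = 0.421142
P(at least one) = 1 − 0.421142 = 0.578858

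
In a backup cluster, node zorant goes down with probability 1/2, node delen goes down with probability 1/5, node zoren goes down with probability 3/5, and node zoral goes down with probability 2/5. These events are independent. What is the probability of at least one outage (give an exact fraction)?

113/125

Independence gives P(none) = ∏(1 − pᵢ).
P(none) = (1 − 1/2) × (1 − 1/5) × (1 − 3/5) × (1 − 2/5) = 1/2 × 4/5 × 2/5 × 3/5 = 12/125
P(at least one) = 1 − 12/125 = 113/125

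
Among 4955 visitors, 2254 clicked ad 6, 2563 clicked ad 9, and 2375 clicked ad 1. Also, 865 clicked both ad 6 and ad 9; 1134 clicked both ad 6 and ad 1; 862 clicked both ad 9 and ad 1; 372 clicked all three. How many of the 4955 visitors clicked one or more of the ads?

4703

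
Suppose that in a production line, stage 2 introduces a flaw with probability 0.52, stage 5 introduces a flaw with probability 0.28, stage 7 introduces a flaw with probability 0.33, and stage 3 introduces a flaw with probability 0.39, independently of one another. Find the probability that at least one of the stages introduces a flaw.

Since the events are independent, P(none) is the product of the individual non-occurrence probabilities.
P(none) = (1 − 0.52) × (1 − 0.28) × (1 − 0.33) × (1 − 0.39) = 0.48 × 0.72 × 0.67 × 0.61 = 0.14124672
P(at least one) = 1 − 0.14124672 = 0.85875328

0.85875328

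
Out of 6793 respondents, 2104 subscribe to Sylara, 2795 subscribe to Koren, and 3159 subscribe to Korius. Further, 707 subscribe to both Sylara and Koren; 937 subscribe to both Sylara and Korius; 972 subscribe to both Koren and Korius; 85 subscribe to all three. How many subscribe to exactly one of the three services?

By inclusion–exclusion (exactly-one form):
N(exactly one) = 2104 + 2795 + 3159 − 2·707 − 2·937 − 2·972 + 3·85 = 3081

3081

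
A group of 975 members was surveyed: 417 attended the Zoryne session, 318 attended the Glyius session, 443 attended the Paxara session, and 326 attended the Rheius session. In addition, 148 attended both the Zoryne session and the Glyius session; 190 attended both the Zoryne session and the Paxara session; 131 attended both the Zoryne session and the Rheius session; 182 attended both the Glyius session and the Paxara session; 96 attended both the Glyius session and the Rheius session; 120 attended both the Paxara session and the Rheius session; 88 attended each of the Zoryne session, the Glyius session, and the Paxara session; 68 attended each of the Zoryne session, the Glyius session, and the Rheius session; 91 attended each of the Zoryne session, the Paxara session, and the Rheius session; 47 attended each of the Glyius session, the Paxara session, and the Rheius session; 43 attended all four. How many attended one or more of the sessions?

888

|at least one| = 417 + 318 + 443 + 326 − 148 − 190 − 131 − 182 − 96 − 120 + 88 + 68 + 91 + 47 − 43 = 888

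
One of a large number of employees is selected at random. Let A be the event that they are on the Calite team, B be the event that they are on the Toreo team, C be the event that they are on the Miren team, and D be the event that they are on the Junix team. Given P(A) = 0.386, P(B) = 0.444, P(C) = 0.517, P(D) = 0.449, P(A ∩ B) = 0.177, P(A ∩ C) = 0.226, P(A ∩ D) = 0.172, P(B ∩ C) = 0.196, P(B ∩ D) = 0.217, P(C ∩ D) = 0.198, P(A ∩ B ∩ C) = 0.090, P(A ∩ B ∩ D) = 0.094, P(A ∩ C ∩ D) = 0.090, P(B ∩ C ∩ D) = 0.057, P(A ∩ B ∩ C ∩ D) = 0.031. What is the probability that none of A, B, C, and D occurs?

0.090

Inclusion–exclusion gives
P(A ∪ B ∪ C ∪ D) = 0.386 + 0.444 + 0.517 + 0.449 − 0.177 − 0.226 − 0.172 − 0.196 − 0.217 − 0.198 + 0.090 + 0.094 + 0.090 + 0.057 − 0.031 = 0.910
P(none) = 1 − 0.910 = 0.090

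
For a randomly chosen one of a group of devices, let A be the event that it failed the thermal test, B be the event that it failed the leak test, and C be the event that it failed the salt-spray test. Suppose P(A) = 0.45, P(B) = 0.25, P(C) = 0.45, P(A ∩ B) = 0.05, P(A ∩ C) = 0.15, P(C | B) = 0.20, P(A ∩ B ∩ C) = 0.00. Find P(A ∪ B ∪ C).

0.90

P(B ∩ C) = P(B)·P(C|B) = 0.25 × 0.20 = 0.05
P(A ∪ B ∪ C) = 0.45 + 0.25 + 0.45 − 0.05 − 0.15 − 0.05 + 0.00 = 0.90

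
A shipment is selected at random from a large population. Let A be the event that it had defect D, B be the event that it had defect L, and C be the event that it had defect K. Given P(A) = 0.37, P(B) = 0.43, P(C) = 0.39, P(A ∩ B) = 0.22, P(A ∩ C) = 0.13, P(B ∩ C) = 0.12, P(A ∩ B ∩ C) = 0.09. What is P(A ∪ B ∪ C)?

0.81

P(A ∪ B ∪ C) = 0.37 + 0.43 + 0.39 − 0.22 − 0.13 − 0.12 + 0.09 = 0.81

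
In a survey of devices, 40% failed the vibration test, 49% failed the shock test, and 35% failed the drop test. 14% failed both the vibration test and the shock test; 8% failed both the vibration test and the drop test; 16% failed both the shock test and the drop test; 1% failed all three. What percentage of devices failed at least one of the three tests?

P(union) = 40 + 49 + 35 − 14 − 8 − 16 + 1 = 87%

87%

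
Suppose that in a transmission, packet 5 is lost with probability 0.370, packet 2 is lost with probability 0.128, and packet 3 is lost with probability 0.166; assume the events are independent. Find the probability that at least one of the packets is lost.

0.54183376

P(none) = (1 − 0.370) × (1 − 0.128) × (1 − 0.166) = 0.630 × 0.872 × 0.834 = 0.45816624
P(at least one) = 1 − 0.45816624 = 0.54183376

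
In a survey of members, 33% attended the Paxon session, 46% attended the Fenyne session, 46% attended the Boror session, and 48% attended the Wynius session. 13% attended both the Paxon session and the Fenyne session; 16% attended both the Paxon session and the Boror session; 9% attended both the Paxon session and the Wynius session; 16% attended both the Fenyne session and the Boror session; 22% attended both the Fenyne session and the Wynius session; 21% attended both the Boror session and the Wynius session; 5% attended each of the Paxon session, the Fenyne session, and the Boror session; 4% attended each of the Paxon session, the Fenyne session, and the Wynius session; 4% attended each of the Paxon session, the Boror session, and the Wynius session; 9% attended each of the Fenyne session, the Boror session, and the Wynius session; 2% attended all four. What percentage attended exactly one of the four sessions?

37%

Using the inclusion–exclusion count for exactly one event:
P(exactly one) = 33 + 46 + 46 + 48 − 2·13 − 2·16 − 2·9 − 2·16 − 2·22 − 2·21 + 3·5 + 3·4 + 3·4 + 3·9 − 4·2 = 37%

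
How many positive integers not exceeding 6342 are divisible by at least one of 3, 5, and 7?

3443

2114 + 1268 + 906 − 422 − 302 − 181 + 60 = 3443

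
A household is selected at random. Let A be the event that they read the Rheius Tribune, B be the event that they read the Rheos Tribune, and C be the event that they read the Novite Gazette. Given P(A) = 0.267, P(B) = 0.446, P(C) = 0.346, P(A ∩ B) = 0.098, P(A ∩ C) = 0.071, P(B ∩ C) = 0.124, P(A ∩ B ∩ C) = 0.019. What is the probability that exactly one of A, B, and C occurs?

P(exactly one) = 0.267 + 0.446 + 0.346 − 2·0.098 − 2·0.071 − 2·0.124 + 3·0.019 = 0.530

0.530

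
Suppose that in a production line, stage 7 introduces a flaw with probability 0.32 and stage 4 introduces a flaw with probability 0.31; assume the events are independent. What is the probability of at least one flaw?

0.5308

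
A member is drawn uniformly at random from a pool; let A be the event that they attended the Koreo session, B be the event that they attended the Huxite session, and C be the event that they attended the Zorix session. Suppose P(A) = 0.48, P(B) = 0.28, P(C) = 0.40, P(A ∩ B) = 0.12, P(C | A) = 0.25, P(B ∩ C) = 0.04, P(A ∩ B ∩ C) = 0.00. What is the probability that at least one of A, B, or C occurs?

0.88

P(A ∩ C) = P(A)·P(C|A) = 0.48 × 0.25 = 0.12
Apply inclusion-exclusion:
P(A ∪ B ∪ C) = 0.48 + 0.28 + 0.40 − 0.12 − 0.12 − 0.04 + 0.00 = 0.88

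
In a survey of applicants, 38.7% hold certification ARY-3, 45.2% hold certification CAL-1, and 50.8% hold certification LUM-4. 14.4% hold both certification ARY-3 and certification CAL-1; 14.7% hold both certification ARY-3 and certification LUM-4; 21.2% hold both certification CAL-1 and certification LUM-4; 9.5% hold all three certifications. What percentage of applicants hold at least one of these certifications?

93.9%

P(≥1) = 38.7 + 45.2 + 50.8 − 14.4 − 14.7 − 21.2 + 9.5 = 93.9%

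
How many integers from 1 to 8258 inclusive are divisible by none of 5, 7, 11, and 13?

By inclusion–exclusion:
floor(8258/5) + floor(8258/7) + floor(8258/11) + floor(8258/13) − floor(8258/35) − floor(8258/55) − floor(8258/65) − floor(8258/77) − floor(8258/91) − floor(8258/143) + floor(8258/385) + floor(8258/455) + floor(8258/715) + floor(8258/1001) − floor(8258/5005) = 1651 + 1179 + 750 + 635 − 235 − 150 − 127 − 107 − 90 − 57 + 21 + 18 + 11 + 8 − 1 = 3506
8258 − 3506 = 4752

4752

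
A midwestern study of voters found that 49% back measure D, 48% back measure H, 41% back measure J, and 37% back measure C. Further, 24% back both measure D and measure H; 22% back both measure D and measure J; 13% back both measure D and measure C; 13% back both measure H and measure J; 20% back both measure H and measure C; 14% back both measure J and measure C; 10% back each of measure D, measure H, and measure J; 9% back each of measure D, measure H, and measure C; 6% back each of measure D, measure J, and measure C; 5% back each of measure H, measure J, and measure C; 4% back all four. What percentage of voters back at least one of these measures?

Using inclusion–exclusion:
P(union) = 49 + 48 + 41 + 37 − 24 − 22 − 13 − 13 − 20 − 14 + 10 + 9 + 6 + 5 − 4 = 95%

95%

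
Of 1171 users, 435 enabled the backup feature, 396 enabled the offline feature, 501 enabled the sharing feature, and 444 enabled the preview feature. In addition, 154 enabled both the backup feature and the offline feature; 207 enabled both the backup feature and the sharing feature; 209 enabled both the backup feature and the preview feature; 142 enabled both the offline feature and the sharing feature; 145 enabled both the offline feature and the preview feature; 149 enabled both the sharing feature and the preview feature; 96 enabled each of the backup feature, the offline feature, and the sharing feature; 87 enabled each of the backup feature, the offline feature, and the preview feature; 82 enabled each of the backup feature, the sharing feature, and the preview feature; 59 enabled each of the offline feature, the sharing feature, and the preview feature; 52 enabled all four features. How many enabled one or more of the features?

1042

Using inclusion–exclusion:
N(≥1) = 435 + 396 + 501 + 444 − 154 − 207 − 209 − 142 − 145 − 149 + 96 + 87 + 82 + 59 − 52 = 1042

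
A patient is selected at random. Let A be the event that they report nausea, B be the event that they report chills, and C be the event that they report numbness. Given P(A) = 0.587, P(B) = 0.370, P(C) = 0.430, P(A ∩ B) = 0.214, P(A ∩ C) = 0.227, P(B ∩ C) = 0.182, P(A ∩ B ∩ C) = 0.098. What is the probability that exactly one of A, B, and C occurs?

0.435

P(exactly one) = 0.587 + 0.370 + 0.430 − 2·0.214 − 2·0.227 − 2·0.182 + 3·0.098 = 0.435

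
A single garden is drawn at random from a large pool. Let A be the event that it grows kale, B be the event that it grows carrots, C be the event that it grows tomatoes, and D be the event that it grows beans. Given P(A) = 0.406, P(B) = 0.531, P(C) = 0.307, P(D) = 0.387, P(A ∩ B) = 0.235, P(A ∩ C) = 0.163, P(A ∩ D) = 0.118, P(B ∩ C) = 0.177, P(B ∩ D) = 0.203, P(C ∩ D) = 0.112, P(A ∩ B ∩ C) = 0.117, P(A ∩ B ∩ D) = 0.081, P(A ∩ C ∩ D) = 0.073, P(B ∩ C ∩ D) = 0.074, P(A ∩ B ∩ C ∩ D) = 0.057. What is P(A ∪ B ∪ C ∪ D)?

0.911

P(A ∪ B ∪ C ∪ D) = 0.406 + 0.531 + 0.307 + 0.387 − 0.235 − 0.163 − 0.118 − 0.177 − 0.203 − 0.112 + 0.117 + 0.081 + 0.073 + 0.074 − 0.057 = 0.911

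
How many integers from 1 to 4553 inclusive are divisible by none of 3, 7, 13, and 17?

2262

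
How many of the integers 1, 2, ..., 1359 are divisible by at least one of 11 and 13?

⌊1359/11⌋ + ⌊1359/13⌋ − ⌊1359/143⌋ = 123 + 104 − 9 = 218

218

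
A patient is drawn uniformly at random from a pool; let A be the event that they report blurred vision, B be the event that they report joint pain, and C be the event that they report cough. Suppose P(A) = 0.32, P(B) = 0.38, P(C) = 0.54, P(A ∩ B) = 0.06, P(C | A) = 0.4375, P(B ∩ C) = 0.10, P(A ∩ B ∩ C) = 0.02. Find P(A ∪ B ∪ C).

P(A ∩ C) = P(A)·P(C|A) = 0.32 × 0.4375 = 0.14
P(A ∪ B ∪ C) = 0.32 + 0.38 + 0.54 − 0.06 − 0.14 − 0.10 + 0.02 = 0.96

0.96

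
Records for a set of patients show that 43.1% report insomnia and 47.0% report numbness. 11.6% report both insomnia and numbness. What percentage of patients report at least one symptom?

Inclusion–exclusion gives
P(union) = 43.1 + 47.0 − 11.6 = 78.5%

78.5%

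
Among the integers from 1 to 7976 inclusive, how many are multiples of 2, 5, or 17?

4974

3988 + 1595 + 469 − 797 − 234 − 93 + 46 = 4974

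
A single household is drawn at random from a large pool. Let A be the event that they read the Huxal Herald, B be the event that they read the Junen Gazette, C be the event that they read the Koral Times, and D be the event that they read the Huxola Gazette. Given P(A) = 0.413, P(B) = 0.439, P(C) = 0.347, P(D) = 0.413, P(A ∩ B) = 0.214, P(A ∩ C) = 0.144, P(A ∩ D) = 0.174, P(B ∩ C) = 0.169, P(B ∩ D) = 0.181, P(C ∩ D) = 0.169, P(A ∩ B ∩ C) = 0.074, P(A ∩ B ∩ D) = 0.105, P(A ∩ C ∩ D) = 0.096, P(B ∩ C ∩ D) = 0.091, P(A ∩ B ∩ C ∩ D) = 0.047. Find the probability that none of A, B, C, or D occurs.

0.120

P(A ∪ B ∪ C ∪ D) = 0.413 + 0.439 + 0.347 + 0.413 − 0.214 − 0.144 − 0.174 − 0.169 − 0.181 − 0.169 + 0.074 + 0.105 + 0.096 + 0.091 − 0.047 = 0.880
P(none) = 1 − 0.880 = 0.120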